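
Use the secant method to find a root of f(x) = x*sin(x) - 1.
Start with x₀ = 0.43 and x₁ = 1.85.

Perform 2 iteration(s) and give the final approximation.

f(x) = x*sin(x) - 1
x₀ = 0.43, x₁ = 1.85

Secant formula: x_{n+1} = x_n - f(x_n)(x_n - x_{n-1})/(f(x_n) - f(x_{n-1}))

Iteration 1:
  f(0.430000) = -0.820746
  f(1.850000) = 0.778359
  x_2 = 1.850000 - 0.778359×(1.850000 - 0.430000)/(0.778359 - (-0.820746))
       = 1.158820
Iteration 2:
  f(1.850000) = 0.778359
  f(1.158820) = 0.061862
  x_3 = 1.158820 - 0.061862×(1.158820 - 1.850000)/(0.061862 - 0.778359)
       = 1.099143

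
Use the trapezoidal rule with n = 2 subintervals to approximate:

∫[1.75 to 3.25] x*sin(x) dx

f(x) = x*sin(x)
a = 1.75, b = 3.25, n = 2
h = (b - a)/n = 0.750000

Trapezoidal rule: (h/2)[f(x₀) + 2f(x₁) + 2f(x₂) + ... + f(xₙ)]

x_0 = 1.7500, f(x_0) = 1.721975, coefficient = 1
x_1 = 2.5000, f(x_1) = 1.496180, coefficient = 2
x_2 = 3.2500, f(x_2) = -0.351634, coefficient = 1

I ≈ (0.750000/2) × 4.362702 = 1.636013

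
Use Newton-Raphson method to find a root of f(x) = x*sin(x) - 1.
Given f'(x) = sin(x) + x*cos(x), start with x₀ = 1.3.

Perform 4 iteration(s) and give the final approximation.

f(x) = x*sin(x) - 1
f'(x) = sin(x) + x*cos(x)
x₀ = 1.3

Newton-Raphson formula: x_{n+1} = x_n - f(x_n)/f'(x_n)

Iteration 1:
  f(1.300000) = 0.252626
  f'(1.300000) = 1.311307
  x_1 = 1.300000 - 0.252626/1.311307 = 1.107348
Iteration 2:
  f(1.107348) = -0.009459
  f'(1.107348) = 1.389540
  x_2 = 1.107348 - (-0.009459)/1.389540 = 1.114155
Iteration 3:
  f(1.114155) = -0.000002
  f'(1.114155) = 1.388810
  x_3 = 1.114155 - (-0.000002)/1.388810 = 1.114157
Iteration 4:
  f(1.114157) = 0.000000
  f'(1.114157) = 1.388809
  x_4 = 1.114157 - 0.000000/1.388809 = 1.114157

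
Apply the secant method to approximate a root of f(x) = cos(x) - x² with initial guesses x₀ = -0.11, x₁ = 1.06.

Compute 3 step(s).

f(x) = cos(x) - x²
x₀ = -0.11, x₁ = 1.06

Secant formula: x_{n+1} = x_n - f(x_n)(x_n - x_{n-1})/(f(x_n) - f(x_{n-1}))

Iteration 1:
  f(-0.110000) = 0.981856
  f(1.060000) = -0.634728
  x_2 = 1.060000 - (-0.634728)×(1.060000 - (-0.110000))/(-0.634728 - 0.981856)
       = 0.600617
Iteration 2:
  f(1.060000) = -0.634728
  f(0.600617) = 0.464247
  x_3 = 0.600617 - 0.464247×(0.600617 - 1.060000)/(0.464247 - (-0.634728))
       = 0.794677
Iteration 3:
  f(0.600617) = 0.464247
  f(0.794677) = 0.069004
  x_4 = 0.794677 - 0.069004×(0.794677 - 0.600617)/(0.069004 - 0.464247)
       = 0.828557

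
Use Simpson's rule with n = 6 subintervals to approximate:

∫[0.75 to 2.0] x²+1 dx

f(x) = x²+1
a = 0.75, b = 2.0, n = 6
h = (b - a)/n = 0.208333

Simpson's rule: (h/3)[f(x₀) + 4f(x₁) + 2f(x₂) + ... + f(xₙ)]

x_0 = 0.7500, f(x_0) = 1.562500, coefficient = 1
x_1 = 0.9583, f(x_1) = 1.918403, coefficient = 4
x_2 = 1.1667, f(x_2) = 2.361111, coefficient = 2
x_3 = 1.3750, f(x_3) = 2.890625, coefficient = 4
x_4 = 1.5833, f(x_4) = 3.506944, coefficient = 2
x_5 = 1.7917, f(x_5) = 4.210069, coefficient = 4
x_6 = 2.0000, f(x_6) = 5.000000, coefficient = 1

I ≈ (0.208333/3) × 54.375000 = 3.776042
Exact value: 3.776042
Error: 0.000000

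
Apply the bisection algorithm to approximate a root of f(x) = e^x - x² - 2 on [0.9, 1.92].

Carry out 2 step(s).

f(x) = e^x - x² - 2
Initial interval: [0.9, 1.92]

Iteration 1:
  c_1 = (0.900000 + 1.920000)/2 = 1.410000
  f(c_1) = f(1.410000) = 0.107855
  f(a) × f(c) < 0, new interval: [0.900000, 1.410000]
Iteration 2:
  c_2 = (0.900000 + 1.410000)/2 = 1.155000
  f(c_2) = f(1.155000) = -0.160002
  f(a) × f(c) ≥ 0, new interval: [1.155000, 1.410000]

After 2 iteration(s), the approximation is c_2 = 1.155000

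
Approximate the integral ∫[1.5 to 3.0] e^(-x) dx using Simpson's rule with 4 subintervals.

f(x) = e^(-x)
a = 1.5, b = 3.0, n = 4
h = (b - a)/n = 0.375000

Simpson's rule: (h/3)[f(x₀) + 4f(x₁) + 2f(x₂) + ... + f(xₙ)]

x_0 = 1.5000, f(x_0) = 0.223130, coefficient = 1
x_1 = 1.8750, f(x_1) = 0.153355, coefficient = 4
x_2 = 2.2500, f(x_2) = 0.105399, coefficient = 2
x_3 = 2.6250, f(x_3) = 0.072440, coefficient = 4
x_4 = 3.0000, f(x_4) = 0.049787, coefficient = 1

I ≈ (0.375000/3) × 1.386895 = 0.173362
Exact value: 0.173343
Error: 0.000019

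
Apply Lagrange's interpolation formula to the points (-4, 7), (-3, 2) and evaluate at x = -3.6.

Lagrange interpolation formula:
P(x) = Σ yᵢ × Lᵢ(x)
where Lᵢ(x) = Π_{j≠i} (x - xⱼ)/(xᵢ - xⱼ)

L_0(-3.6) = (-3.6 - (-3))/(-4 - (-3)) = 0.600000
L_1(-3.6) = (-3.6 - (-4))/(-3 - (-4)) = 0.400000

P(-3.6) = 7×L_0(-3.6) + 2×L_1(-3.6)
P(-3.6) = 5.000000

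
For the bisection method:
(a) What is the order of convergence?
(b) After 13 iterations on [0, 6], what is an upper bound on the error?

(a) Bisection has linear (order 1) convergence; the error is halved each step.

(b) Error bound = (b-a)/2^n = (6 - 0)/2^{13}
    = 6/2^{13}

(a) 1 (linear); (b) error ≤ 7.32e-04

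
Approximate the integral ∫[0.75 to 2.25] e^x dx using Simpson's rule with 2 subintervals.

f(x) = e^x
a = 0.75, b = 2.25, n = 2
h = (b - a)/n = 0.750000

Simpson's rule: (h/3)[f(x₀) + 4f(x₁) + 2f(x₂) + ... + f(xₙ)]

x_0 = 0.7500, f(x_0) = 2.117000, coefficient = 1
x_1 = 1.5000, f(x_1) = 4.481689, coefficient = 4
x_2 = 2.2500, f(x_2) = 9.487736, coefficient = 1

I ≈ (0.750000/3) × 29.531492 = 7.382873
Exact value: 7.370736
Error: 0.012137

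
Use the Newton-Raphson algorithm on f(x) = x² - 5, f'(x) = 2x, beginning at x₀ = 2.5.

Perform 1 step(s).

f(x) = x² - 5
f'(x) = 2x
x₀ = 2.5

Newton-Raphson formula: x_{n+1} = x_n - f(x_n)/f'(x_n)

Iteration 1:
  f(2.500000) = 1.250000
  f'(2.500000) = 5.000000
  x_1 = 2.500000 - 1.250000/5.000000 = 2.250000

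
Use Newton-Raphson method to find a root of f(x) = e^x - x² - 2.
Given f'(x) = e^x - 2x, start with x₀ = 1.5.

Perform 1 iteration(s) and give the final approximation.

f(x) = e^x - x² - 2
f'(x) = e^x - 2x
x₀ = 1.5

Newton-Raphson formula: x_{n+1} = x_n - f(x_n)/f'(x_n)

Iteration 1:
  f(1.500000) = 0.231689
  f'(1.500000) = 1.481689
  x_1 = 1.500000 - 0.231689/1.481689 = 1.343632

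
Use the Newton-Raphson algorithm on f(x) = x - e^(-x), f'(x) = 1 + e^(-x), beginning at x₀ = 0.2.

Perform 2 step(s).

f(x) = x - e^(-x)
f'(x) = 1 + e^(-x)
x₀ = 0.2

Newton-Raphson formula: x_{n+1} = x_n - f(x_n)/f'(x_n)

Iteration 1:
  f(0.200000) = -0.618731
  f'(0.200000) = 1.818731
  x_1 = 0.200000 - (-0.618731)/1.818731 = 0.540199
Iteration 2:
  f(0.540199) = -0.042433
  f'(0.540199) = 1.582632
  x_2 = 0.540199 - (-0.042433)/1.582632 = 0.567011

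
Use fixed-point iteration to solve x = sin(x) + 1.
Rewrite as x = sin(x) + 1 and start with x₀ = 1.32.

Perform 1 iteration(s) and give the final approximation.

Equation: x = sin(x) + 1
Fixed-point form: x = sin(x) + 1
x₀ = 1.32

x_1 = g(1.320000) = 1.968715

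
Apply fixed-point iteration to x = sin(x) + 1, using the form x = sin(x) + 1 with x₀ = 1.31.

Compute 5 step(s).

Equation: x = sin(x) + 1
Fixed-point form: x = sin(x) + 1
x₀ = 1.31

x_1 = g(1.310000) = 1.966185
x_2 = g(1.966185) = 1.922847
x_3 = g(1.922847) = 1.938668
x_4 = g(1.938668) = 1.933095
x_5 = g(1.933095) = 1.935085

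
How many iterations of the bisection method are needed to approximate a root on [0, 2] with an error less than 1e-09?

We need (b-a)/2^n ≤ 1e-09
(2 - 0)/2^n ≤ 1e-09
2/2^n ≤ 1e-09
2^n ≥ 2000000000
n ≥ log₂(2000000000) = 30.90
n ≥ 31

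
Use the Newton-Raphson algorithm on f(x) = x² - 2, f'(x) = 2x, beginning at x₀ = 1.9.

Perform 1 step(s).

f(x) = x² - 2
f'(x) = 2x
x₀ = 1.9

Newton-Raphson formula: x_{n+1} = x_n - f(x_n)/f'(x_n)

Iteration 1:
  f(1.900000) = 1.610000
  f'(1.900000) = 3.800000
  x_1 = 1.900000 - 1.610000/3.800000 = 1.476316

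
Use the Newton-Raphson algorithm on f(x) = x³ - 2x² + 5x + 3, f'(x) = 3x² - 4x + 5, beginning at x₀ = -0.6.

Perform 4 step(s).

f(x) = x³ - 2x² + 5x + 3
f'(x) = 3x² - 4x + 5
x₀ = -0.6

Newton-Raphson formula: x_{n+1} = x_n - f(x_n)/f'(x_n)

Iteration 1:
  f(-0.600000) = -0.936000
  f'(-0.600000) = 8.480000
  x_1 = -0.600000 - (-0.936000)/8.480000 = -0.489623
Iteration 2:
  f(-0.489623) = -0.044951
  f'(-0.489623) = 7.677682
  x_2 = -0.489623 - (-0.044951)/7.677682 = -0.483768
Iteration 3:
  f(-0.483768) = -0.000119
  f'(-0.483768) = 7.637165
  x_3 = -0.483768 - (-0.000119)/7.637165 = -0.483752
Iteration 4:
  f(-0.483752) = 0.000000
  f'(-0.483752) = 7.637058
  x_4 = -0.483752 - 0.000000/7.637058 = -0.483752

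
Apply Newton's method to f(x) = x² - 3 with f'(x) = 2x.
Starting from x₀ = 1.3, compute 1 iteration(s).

f(x) = x² - 3
f'(x) = 2x
x₀ = 1.3

Newton-Raphson formula: x_{n+1} = x_n - f(x_n)/f'(x_n)

Iteration 1:
  f(1.300000) = -1.310000
  f'(1.300000) = 2.600000
  x_1 = 1.300000 - (-1.310000)/2.600000 = 1.803846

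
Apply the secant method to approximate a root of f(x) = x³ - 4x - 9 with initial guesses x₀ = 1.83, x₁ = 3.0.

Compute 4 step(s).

f(x) = x³ - 4x - 9
x₀ = 1.83, x₁ = 3.0

Secant formula: x_{n+1} = x_n - f(x_n)(x_n - x_{n-1})/(f(x_n) - f(x_{n-1}))

Iteration 1:
  f(1.830000) = -10.191513
  f(3.000000) = 6.000000
  x_2 = 3.000000 - 6.000000×(3.000000 - 1.830000)/(6.000000 - (-10.191513))
       = 2.566440
Iteration 2:
  f(3.000000) = 6.000000
  f(2.566440) = -2.361617
  x_3 = 2.566440 - (-2.361617)×(2.566440 - 3.000000)/(-2.361617 - 6.000000)
       = 2.688892
Iteration 3:
  f(2.566440) = -2.361617
  f(2.688892) = -0.314495
  x_4 = 2.688892 - (-0.314495)×(2.688892 - 2.566440)/(-0.314495 - (-2.361617))
       = 2.707705
Iteration 4:
  f(2.688892) = -0.314495
  f(2.707705) = 0.021162
  x_5 = 2.707705 - 0.021162×(2.707705 - 2.688892)/(0.021162 - (-0.314495))
       = 2.706519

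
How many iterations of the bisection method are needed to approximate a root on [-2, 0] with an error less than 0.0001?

We need (b-a)/2^n ≤ 0.0001
(0 - (-2))/2^n ≤ 0.0001
2/2^n ≤ 0.0001
2^n ≥ 20000
n ≥ log₂(20000) = 14.29
n ≥ 15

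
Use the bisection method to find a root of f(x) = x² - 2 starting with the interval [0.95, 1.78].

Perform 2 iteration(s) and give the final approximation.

f(x) = x² - 2
Initial interval: [0.95, 1.78]

Iteration 1:
  c_1 = (0.950000 + 1.780000)/2 = 1.365000
  f(c_1) = f(1.365000) = -0.136775
  f(a) × f(c) ≥ 0, new interval: [1.365000, 1.780000]
Iteration 2:
  c_2 = (1.365000 + 1.780000)/2 = 1.572500
  f(c_2) = f(1.572500) = 0.472756
  f(a) × f(c) < 0, new interval: [1.365000, 1.572500]

After 2 iteration(s), the approximation is c_2 = 1.572500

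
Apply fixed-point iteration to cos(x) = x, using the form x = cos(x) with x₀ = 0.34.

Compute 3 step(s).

Equation: cos(x) = x
Fixed-point form: x = cos(x)
x₀ = 0.34

x_1 = g(0.340000) = 0.942755
x_2 = g(0.942755) = 0.587561
x_3 = g(0.587561) = 0.832295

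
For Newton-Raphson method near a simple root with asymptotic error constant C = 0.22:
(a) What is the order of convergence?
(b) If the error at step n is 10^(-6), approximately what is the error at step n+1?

(a) Newton-Raphson has quadratic (order 2) convergence near simple roots.
    This means |e_{n+1}| ≈ C|e_n|².

(b) With |e_n| = 10^(-6) and C = 0.22:
    |e_{n+1}| ≈ 0.22 × (10^(-6))² = 0.22 × 10^(-12)

(a) 2 (quadratic); (b) |e_{n+1}| ≈ 2.200e-13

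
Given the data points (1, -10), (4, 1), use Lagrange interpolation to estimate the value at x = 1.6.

Lagrange interpolation formula:
P(x) = Σ yᵢ × Lᵢ(x)
where Lᵢ(x) = Π_{j≠i} (x - xⱼ)/(xᵢ - xⱼ)

L_0(1.6) = (1.6 - 4)/(1 - 4) = 0.800000
L_1(1.6) = (1.6 - 1)/(4 - 1) = 0.200000

P(1.6) = (-10)×L_0(1.6) + 1×L_1(1.6)
P(1.6) = -7.800000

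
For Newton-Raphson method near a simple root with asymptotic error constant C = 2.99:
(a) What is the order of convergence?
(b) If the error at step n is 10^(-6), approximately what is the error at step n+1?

(a) Newton-Raphson has quadratic (order 2) convergence near simple roots.
    This means |e_{n+1}| ≈ C|e_n|².

(b) With |e_n| = 10^(-6) and C = 2.99:
    |e_{n+1}| ≈ 2.99 × (10^(-6))² = 2.99 × 10^(-12)

(a) 2 (quadratic); (b) |e_{n+1}| ≈ 2.990e-12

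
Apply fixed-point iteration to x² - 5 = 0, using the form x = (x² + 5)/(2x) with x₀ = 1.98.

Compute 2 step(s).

Equation: x² - 5 = 0
Fixed-point form: x = (x² + 5)/(2x)
x₀ = 1.98

x_1 = g(1.980000) = 2.252626
x_2 = g(2.252626) = 2.236129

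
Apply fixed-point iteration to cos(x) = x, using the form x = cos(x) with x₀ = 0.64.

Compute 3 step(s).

Equation: cos(x) = x
Fixed-point form: x = cos(x)
x₀ = 0.64

x_1 = g(0.640000) = 0.802096
x_2 = g(0.802096) = 0.695202
x_3 = g(0.695202) = 0.767924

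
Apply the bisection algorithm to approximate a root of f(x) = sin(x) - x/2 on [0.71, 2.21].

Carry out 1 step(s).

f(x) = sin(x) - x/2
Initial interval: [0.71, 2.21]

Iteration 1:
  c_1 = (0.710000 + 2.210000)/2 = 1.460000
  f(c_1) = f(1.460000) = 0.263868
  f(a) × f(c) ≥ 0, new interval: [1.460000, 2.210000]

After 1 iteration(s), the approximation is c_1 = 1.460000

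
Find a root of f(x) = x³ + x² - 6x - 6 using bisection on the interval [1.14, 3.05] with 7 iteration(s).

f(x) = x³ + x² - 6x - 6
Initial interval: [1.14, 3.05]

Iteration 1:
  c_1 = (1.140000 + 3.050000)/2 = 2.095000
  f(c_1) = f(2.095000) = -4.985968
  f(a) × f(c) ≥ 0, new interval: [2.095000, 3.050000]
Iteration 2:
  c_2 = (2.095000 + 3.050000)/2 = 2.572500
  f(c_2) = f(2.572500) = 2.206934
  f(a) × f(c) < 0, new interval: [2.095000, 2.572500]
Iteration 3:
  c_3 = (2.095000 + 2.572500)/2 = 2.333750
  f(c_3) = f(2.333750) = -1.845600
  f(a) × f(c) ≥ 0, new interval: [2.333750, 2.572500]
Iteration 4:
  c_4 = (2.333750 + 2.572500)/2 = 2.453125
  f(c_4) = f(2.453125) = 0.061543
  f(a) × f(c) < 0, new interval: [2.333750, 2.453125]
Iteration 5:
  c_5 = (2.333750 + 2.453125)/2 = 2.393438
  f(c_5) = f(2.393438) = -0.921172
  f(a) × f(c) ≥ 0, new interval: [2.393438, 2.453125]
Iteration 6:
  c_6 = (2.393438 + 2.453125)/2 = 2.423281
  f(c_6) = f(2.423281) = -0.437180
  f(a) × f(c) ≥ 0, new interval: [2.423281, 2.453125]
Iteration 7:
  c_7 = (2.423281 + 2.453125)/2 = 2.438203
  f(c_7) = f(2.438203) = -0.189670
  f(a) × f(c) ≥ 0, new interval: [2.438203, 2.453125]

After 7 iteration(s), the approximation is c_7 = 2.438203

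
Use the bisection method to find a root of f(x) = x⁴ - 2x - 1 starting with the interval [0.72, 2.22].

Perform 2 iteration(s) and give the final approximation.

f(x) = x⁴ - 2x - 1
Initial interval: [0.72, 2.22]

Iteration 1:
  c_1 = (0.720000 + 2.220000)/2 = 1.470000
  f(c_1) = f(1.470000) = 0.729489
  f(a) × f(c) < 0, new interval: [0.720000, 1.470000]
Iteration 2:
  c_2 = (0.720000 + 1.470000)/2 = 1.095000
  f(c_2) = f(1.095000) = -1.752339
  f(a) × f(c) ≥ 0, new interval: [1.095000, 1.470000]

After 2 iteration(s), the approximation is c_2 = 1.095000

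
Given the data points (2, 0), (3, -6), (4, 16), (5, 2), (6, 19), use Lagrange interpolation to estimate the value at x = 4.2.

Lagrange interpolation formula:
P(x) = Σ yᵢ × Lᵢ(x)
where Lᵢ(x) = Π_{j≠i} (x - xⱼ)/(xᵢ - xⱼ)

L_0(4.2) = (4.2 - 3)/(2 - 3) × (4.2 - 4)/(2 - 4) × (4.2 - 5)/(2 - 5) × (4.2 - 6)/(2 - 6) = 0.014400
L_1(4.2) = (4.2 - 2)/(3 - 2) × (4.2 - 4)/(3 - 4) × (4.2 - 5)/(3 - 5) × (4.2 - 6)/(3 - 6) = -0.105600
L_2(4.2) = (4.2 - 2)/(4 - 2) × (4.2 - 3)/(4 - 3) × (4.2 - 5)/(4 - 5) × (4.2 - 6)/(4 - 6) = 0.950400
L_3(4.2) = (4.2 - 2)/(5 - 2) × (4.2 - 3)/(5 - 3) × (4.2 - 4)/(5 - 4) × (4.2 - 6)/(5 - 6) = 0.158400
L_4(4.2) = (4.2 - 2)/(6 - 2) × (4.2 - 3)/(6 - 3) × (4.2 - 4)/(6 - 4) × (4.2 - 5)/(6 - 5) = -0.017600

P(4.2) = 0×L_0(4.2) + (-6)×L_1(4.2) + 16×L_2(4.2) + 2×L_3(4.2) + 19×L_4(4.2)
P(4.2) = 15.822400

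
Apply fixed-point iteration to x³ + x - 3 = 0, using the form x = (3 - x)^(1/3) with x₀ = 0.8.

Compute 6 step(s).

Equation: x³ + x - 3 = 0
Fixed-point form: x = (3 - x)^(1/3)
x₀ = 0.8

x_1 = g(0.800000) = 1.300591
x_2 = g(1.300591) = 1.193345
x_3 = g(1.193345) = 1.217938
x_4 = g(1.217938) = 1.212386
x_5 = g(1.212386) = 1.213644
x_6 = g(1.213644) = 1.213359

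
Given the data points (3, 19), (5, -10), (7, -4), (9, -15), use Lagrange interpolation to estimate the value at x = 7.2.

Lagrange interpolation formula:
P(x) = Σ yᵢ × Lᵢ(x)
where Lᵢ(x) = Π_{j≠i} (x - xⱼ)/(xᵢ - xⱼ)

L_0(7.2) = (7.2 - 5)/(3 - 5) × (7.2 - 7)/(3 - 7) × (7.2 - 9)/(3 - 9) = 0.016500
L_1(7.2) = (7.2 - 3)/(5 - 3) × (7.2 - 7)/(5 - 7) × (7.2 - 9)/(5 - 9) = -0.094500
L_2(7.2) = (7.2 - 3)/(7 - 3) × (7.2 - 5)/(7 - 5) × (7.2 - 9)/(7 - 9) = 1.039500
L_3(7.2) = (7.2 - 3)/(9 - 3) × (7.2 - 5)/(9 - 5) × (7.2 - 7)/(9 - 7) = 0.038500

P(7.2) = 19×L_0(7.2) + (-10)×L_1(7.2) + (-4)×L_2(7.2) + (-15)×L_3(7.2)
P(7.2) = -3.477000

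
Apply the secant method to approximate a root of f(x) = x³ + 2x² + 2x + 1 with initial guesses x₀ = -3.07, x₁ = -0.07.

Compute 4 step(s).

f(x) = x³ + 2x² + 2x + 1
x₀ = -3.07, x₁ = -0.07

Secant formula: x_{n+1} = x_n - f(x_n)(x_n - x_{n-1})/(f(x_n) - f(x_{n-1}))

Iteration 1:
  f(-3.070000) = -15.224643
  f(-0.070000) = 0.869457
  x_2 = -0.070000 - 0.869457×(-0.070000 - (-3.070000))/(0.869457 - (-15.224643))
       = -0.232070
Iteration 2:
  f(-0.070000) = 0.869457
  f(-0.232070) = 0.631074
  x_3 = -0.232070 - 0.631074×(-0.232070 - (-0.070000))/(0.631074 - 0.869457)
       = -0.661121
Iteration 3:
  f(-0.232070) = 0.631074
  f(-0.661121) = 0.262957
  x_4 = -0.661121 - 0.262957×(-0.661121 - (-0.232070))/(0.262957 - 0.631074)
       = -0.967604
Iteration 4:
  f(-0.661121) = 0.262957
  f(-0.967604) = 0.031381
  x_5 = -0.967604 - 0.031381×(-0.967604 - (-0.661121))/(0.031381 - 0.262957)
       = -1.009135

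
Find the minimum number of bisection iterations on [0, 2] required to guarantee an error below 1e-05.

We need (b-a)/2^n ≤ 1e-05
(2 - 0)/2^n ≤ 1e-05
2/2^n ≤ 1e-05
2^n ≥ 200000
n ≥ log₂(200000) = 17.61
n ≥ 18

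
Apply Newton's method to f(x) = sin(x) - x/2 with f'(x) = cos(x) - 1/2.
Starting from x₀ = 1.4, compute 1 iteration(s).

f(x) = sin(x) - x/2
f'(x) = cos(x) - 1/2
x₀ = 1.4

Newton-Raphson formula: x_{n+1} = x_n - f(x_n)/f'(x_n)

Iteration 1:
  f(1.400000) = 0.285450
  f'(1.400000) = -0.330033
  x_1 = 1.400000 - 0.285450/(-0.330033) = 2.264913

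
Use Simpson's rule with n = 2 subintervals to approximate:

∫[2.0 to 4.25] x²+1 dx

f(x) = x²+1
a = 2.0, b = 4.25, n = 2
h = (b - a)/n = 1.125000

Simpson's rule: (h/3)[f(x₀) + 4f(x₁) + 2f(x₂) + ... + f(xₙ)]

x_0 = 2.0000, f(x_0) = 5.000000, coefficient = 1
x_1 = 3.1250, f(x_1) = 10.765625, coefficient = 4
x_2 = 4.2500, f(x_2) = 19.062500, coefficient = 1

I ≈ (1.125000/3) × 67.125000 = 25.171875
Exact value: 25.171875
Error: 0.000000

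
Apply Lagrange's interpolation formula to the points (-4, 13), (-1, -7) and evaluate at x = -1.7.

Lagrange interpolation formula:
P(x) = Σ yᵢ × Lᵢ(x)
where Lᵢ(x) = Π_{j≠i} (x - xⱼ)/(xᵢ - xⱼ)

L_0(-1.7) = (-1.7 - (-1))/(-4 - (-1)) = 0.233333
L_1(-1.7) = (-1.7 - (-4))/(-1 - (-4)) = 0.766667

P(-1.7) = 13×L_0(-1.7) + (-7)×L_1(-1.7)
P(-1.7) = -2.333333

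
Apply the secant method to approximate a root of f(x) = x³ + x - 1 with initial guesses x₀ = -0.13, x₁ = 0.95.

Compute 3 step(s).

f(x) = x³ + x - 1
x₀ = -0.13, x₁ = 0.95

Secant formula: x_{n+1} = x_n - f(x_n)(x_n - x_{n-1})/(f(x_n) - f(x_{n-1}))

Iteration 1:
  f(-0.130000) = -1.132197
  f(0.950000) = 0.807375
  x_2 = 0.950000 - 0.807375×(0.950000 - (-0.130000))/(0.807375 - (-1.132197))
       = 0.500434
Iteration 2:
  f(0.950000) = 0.807375
  f(0.500434) = -0.374240
  x_3 = 0.500434 - (-0.374240)×(0.500434 - 0.950000)/(-0.374240 - 0.807375)
       = 0.642820
Iteration 3:
  f(0.500434) = -0.374240
  f(0.642820) = -0.091555
  x_4 = 0.642820 - (-0.091555)×(0.642820 - 0.500434)/(-0.091555 - (-0.374240))
       = 0.688936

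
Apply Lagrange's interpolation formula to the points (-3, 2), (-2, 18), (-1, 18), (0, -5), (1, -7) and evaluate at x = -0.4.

Lagrange interpolation formula:
P(x) = Σ yᵢ × Lᵢ(x)
where Lᵢ(x) = Π_{j≠i} (x - xⱼ)/(xᵢ - xⱼ)

L_0(-0.4) = (-0.4 - (-2))/(-3 - (-2)) × (-0.4 - (-1))/(-3 - (-1)) × (-0.4 - 0)/(-3 - 0) × (-0.4 - 1)/(-3 - 1) = 0.022400
L_1(-0.4) = (-0.4 - (-3))/(-2 - (-3)) × (-0.4 - (-1))/(-2 - (-1)) × (-0.4 - 0)/(-2 - 0) × (-0.4 - 1)/(-2 - 1) = -0.145600
L_2(-0.4) = (-0.4 - (-3))/(-1 - (-3)) × (-0.4 - (-2))/(-1 - (-2)) × (-0.4 - 0)/(-1 - 0) × (-0.4 - 1)/(-1 - 1) = 0.582400
L_3(-0.4) = (-0.4 - (-3))/(0 - (-3)) × (-0.4 - (-2))/(0 - (-2)) × (-0.4 - (-1))/(0 - (-1)) × (-0.4 - 1)/(0 - 1) = 0.582400
L_4(-0.4) = (-0.4 - (-3))/(1 - (-3)) × (-0.4 - (-2))/(1 - (-2)) × (-0.4 - (-1))/(1 - (-1)) × (-0.4 - 0)/(1 - 0) = -0.041600

P(-0.4) = 2×L_0(-0.4) + 18×L_1(-0.4) + 18×L_2(-0.4) + (-5)×L_3(-0.4) + (-7)×L_4(-0.4)
P(-0.4) = 5.286400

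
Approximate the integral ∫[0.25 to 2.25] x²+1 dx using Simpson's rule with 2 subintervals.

f(x) = x²+1
a = 0.25, b = 2.25, n = 2
h = (b - a)/n = 1.000000

Simpson's rule: (h/3)[f(x₀) + 4f(x₁) + 2f(x₂) + ... + f(xₙ)]

x_0 = 0.2500, f(x_0) = 1.062500, coefficient = 1
x_1 = 1.2500, f(x_1) = 2.562500, coefficient = 4
x_2 = 2.2500, f(x_2) = 6.062500, coefficient = 1

I ≈ (1.000000/3) × 17.375000 = 5.791667
Exact value: 5.791667
Error: 0.000000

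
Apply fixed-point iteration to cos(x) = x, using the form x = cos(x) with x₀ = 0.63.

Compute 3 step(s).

Equation: cos(x) = x
Fixed-point form: x = cos(x)
x₀ = 0.63

x_1 = g(0.630000) = 0.808028
x_2 = g(0.808028) = 0.690926
x_3 = g(0.690926) = 0.770656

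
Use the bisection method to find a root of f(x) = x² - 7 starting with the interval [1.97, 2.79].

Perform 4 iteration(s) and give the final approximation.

f(x) = x² - 7
Initial interval: [1.97, 2.79]

Iteration 1:
  c_1 = (1.970000 + 2.790000)/2 = 2.380000
  f(c_1) = f(2.380000) = -1.335600
  f(a) × f(c) ≥ 0, new interval: [2.380000, 2.790000]
Iteration 2:
  c_2 = (2.380000 + 2.790000)/2 = 2.585000
  f(c_2) = f(2.585000) = -0.317775
  f(a) × f(c) ≥ 0, new interval: [2.585000, 2.790000]
Iteration 3:
  c_3 = (2.585000 + 2.790000)/2 = 2.687500
  f(c_3) = f(2.687500) = 0.222656
  f(a) × f(c) < 0, new interval: [2.585000, 2.687500]
Iteration 4:
  c_4 = (2.585000 + 2.687500)/2 = 2.636250
  f(c_4) = f(2.636250) = -0.050186
  f(a) × f(c) ≥ 0, new interval: [2.636250, 2.687500]

After 4 iteration(s), the approximation is c_4 = 2.636250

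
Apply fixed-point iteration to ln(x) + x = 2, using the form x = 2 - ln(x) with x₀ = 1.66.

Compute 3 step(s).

Equation: ln(x) + x = 2
Fixed-point form: x = 2 - ln(x)
x₀ = 1.66

x_1 = g(1.660000) = 1.493182
x_2 = g(1.493182) = 1.599090
x_3 = g(1.599090) = 1.530565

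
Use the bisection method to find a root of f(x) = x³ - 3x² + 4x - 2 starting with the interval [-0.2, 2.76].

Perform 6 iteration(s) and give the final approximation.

f(x) = x³ - 3x² + 4x - 2
Initial interval: [-0.2, 2.76]

Iteration 1:
  c_1 = (-0.200000 + 2.760000)/2 = 1.280000
  f(c_1) = f(1.280000) = 0.301952
  f(a) × f(c) < 0, new interval: [-0.200000, 1.280000]
Iteration 2:
  c_2 = (-0.200000 + 1.280000)/2 = 0.540000
  f(c_2) = f(0.540000) = -0.557336
  f(a) × f(c) ≥ 0, new interval: [0.540000, 1.280000]
Iteration 3:
  c_3 = (0.540000 + 1.280000)/2 = 0.910000
  f(c_3) = f(0.910000) = -0.090729
  f(a) × f(c) ≥ 0, new interval: [0.910000, 1.280000]
Iteration 4:
  c_4 = (0.910000 + 1.280000)/2 = 1.095000
  f(c_4) = f(1.095000) = 0.095857
  f(a) × f(c) < 0, new interval: [0.910000, 1.095000]
Iteration 5:
  c_5 = (0.910000 + 1.095000)/2 = 1.002500
  f(c_5) = f(1.002500) = 0.002500
  f(a) × f(c) < 0, new interval: [0.910000, 1.002500]
Iteration 6:
  c_6 = (0.910000 + 1.002500)/2 = 0.956250
  f(c_6) = f(0.956250) = -0.043834
  f(a) × f(c) ≥ 0, new interval: [0.956250, 1.002500]

After 6 iteration(s), the approximation is c_6 = 0.956250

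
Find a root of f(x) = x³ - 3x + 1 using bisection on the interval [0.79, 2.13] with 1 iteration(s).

f(x) = x³ - 3x + 1
Initial interval: [0.79, 2.13]

Iteration 1:
  c_1 = (0.790000 + 2.130000)/2 = 1.460000
  f(c_1) = f(1.460000) = -0.267864
  f(a) × f(c) ≥ 0, new interval: [1.460000, 2.130000]

After 1 iteration(s), the approximation is c_1 = 1.460000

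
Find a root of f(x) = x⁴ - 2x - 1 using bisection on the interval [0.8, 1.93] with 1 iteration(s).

f(x) = x⁴ - 2x - 1
Initial interval: [0.8, 1.93]

Iteration 1:
  c_1 = (0.800000 + 1.930000)/2 = 1.365000
  f(c_1) = f(1.365000) = -0.258393
  f(a) × f(c) ≥ 0, new interval: [1.365000, 1.930000]

After 1 iteration(s), the approximation is c_1 = 1.365000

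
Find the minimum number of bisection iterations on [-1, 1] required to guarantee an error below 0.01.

We need (b-a)/2^n ≤ 0.01
(1 - (-1))/2^n ≤ 0.01
2/2^n ≤ 0.01
2^n ≥ 200
n ≥ log₂(200) = 7.64
n ≥ 8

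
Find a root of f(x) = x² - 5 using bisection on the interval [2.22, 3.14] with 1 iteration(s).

f(x) = x² - 5
Initial interval: [2.22, 3.14]

Iteration 1:
  c_1 = (2.220000 + 3.140000)/2 = 2.680000
  f(c_1) = f(2.680000) = 2.182400
  f(a) × f(c) < 0, new interval: [2.220000, 2.680000]

After 1 iteration(s), the approximation is c_1 = 2.680000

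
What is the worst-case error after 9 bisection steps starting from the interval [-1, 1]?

Bisection error bound: |error| ≤ (b-a)/2^n
|error| ≤ (1 - (-1))/2^9 = 2/2^9
|error| ≤ 0.0039062500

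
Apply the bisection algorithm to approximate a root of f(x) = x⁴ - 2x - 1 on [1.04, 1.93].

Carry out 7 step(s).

f(x) = x⁴ - 2x - 1
Initial interval: [1.04, 1.93]

Iteration 1:
  c_1 = (1.040000 + 1.930000)/2 = 1.485000
  f(c_1) = f(1.485000) = 0.893017
  f(a) × f(c) < 0, new interval: [1.040000, 1.485000]
Iteration 2:
  c_2 = (1.040000 + 1.485000)/2 = 1.262500
  f(c_2) = f(1.262500) = -0.984463
  f(a) × f(c) ≥ 0, new interval: [1.262500, 1.485000]
Iteration 3:
  c_3 = (1.262500 + 1.485000)/2 = 1.373750
  f(c_3) = f(1.373750) = -0.186017
  f(a) × f(c) ≥ 0, new interval: [1.373750, 1.485000]
Iteration 4:
  c_4 = (1.373750 + 1.485000)/2 = 1.429375
  f(c_4) = f(1.429375) = 0.315560
  f(a) × f(c) < 0, new interval: [1.373750, 1.429375]
Iteration 5:
  c_5 = (1.373750 + 1.429375)/2 = 1.401562
  f(c_5) = f(1.401562) = 0.055654
  f(a) × f(c) < 0, new interval: [1.373750, 1.401562]
Iteration 6:
  c_6 = (1.373750 + 1.401562)/2 = 1.387656
  f(c_6) = f(1.387656) = -0.067416
  f(a) × f(c) ≥ 0, new interval: [1.387656, 1.401562]
Iteration 7:
  c_7 = (1.387656 + 1.401562)/2 = 1.394609
  f(c_7) = f(1.394609) = -0.006445
  f(a) × f(c) ≥ 0, new interval: [1.394609, 1.401562]

After 7 iteration(s), the approximation is c_7 = 1.394609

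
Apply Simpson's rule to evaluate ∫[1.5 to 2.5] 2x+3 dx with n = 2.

f(x) = 2x+3
a = 1.5, b = 2.5, n = 2
h = (b - a)/n = 0.500000

Simpson's rule: (h/3)[f(x₀) + 4f(x₁) + 2f(x₂) + ... + f(xₙ)]

x_0 = 1.5000, f(x_0) = 6.000000, coefficient = 1
x_1 = 2.0000, f(x_1) = 7.000000, coefficient = 4
x_2 = 2.5000, f(x_2) = 8.000000, coefficient = 1

I ≈ (0.500000/3) × 42.000000 = 7.000000
Exact value: 7.000000
Error: 0.000000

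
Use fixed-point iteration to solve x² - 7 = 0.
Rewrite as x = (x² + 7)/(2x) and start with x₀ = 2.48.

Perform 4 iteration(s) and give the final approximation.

Equation: x² - 7 = 0
Fixed-point form: x = (x² + 7)/(2x)
x₀ = 2.48

x_1 = g(2.480000) = 2.651290
x_2 = g(2.651290) = 2.645757
x_3 = g(2.645757) = 2.645751
x_4 = g(2.645751) = 2.645751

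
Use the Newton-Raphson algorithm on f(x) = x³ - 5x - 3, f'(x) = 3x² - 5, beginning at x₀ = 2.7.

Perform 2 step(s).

f(x) = x³ - 5x - 3
f'(x) = 3x² - 5
x₀ = 2.7

Newton-Raphson formula: x_{n+1} = x_n - f(x_n)/f'(x_n)

Iteration 1:
  f(2.700000) = 3.183000
  f'(2.700000) = 16.870000
  x_1 = 2.700000 - 3.183000/16.870000 = 2.511322
Iteration 2:
  f(2.511322) = 0.281639
  f'(2.511322) = 13.920213
  x_2 = 2.511322 - 0.281639/13.920213 = 2.491090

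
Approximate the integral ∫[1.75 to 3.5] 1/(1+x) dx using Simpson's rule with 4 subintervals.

f(x) = 1/(1+x)
a = 1.75, b = 3.5, n = 4
h = (b - a)/n = 0.437500

Simpson's rule: (h/3)[f(x₀) + 4f(x₁) + 2f(x₂) + ... + f(xₙ)]

x_0 = 1.7500, f(x_0) = 0.363636, coefficient = 1
x_1 = 2.1875, f(x_1) = 0.313725, coefficient = 4
x_2 = 2.6250, f(x_2) = 0.275862, coefficient = 2
x_3 = 3.0625, f(x_3) = 0.246154, coefficient = 4
x_4 = 3.5000, f(x_4) = 0.222222, coefficient = 1

I ≈ (0.437500/3) × 3.377100 = 0.492494
Exact value: 0.492476
Error: 0.000017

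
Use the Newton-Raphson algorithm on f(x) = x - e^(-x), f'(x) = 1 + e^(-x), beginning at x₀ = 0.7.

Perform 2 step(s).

f(x) = x - e^(-x)
f'(x) = 1 + e^(-x)
x₀ = 0.7

Newton-Raphson formula: x_{n+1} = x_n - f(x_n)/f'(x_n)

Iteration 1:
  f(0.700000) = 0.203415
  f'(0.700000) = 1.496585
  x_1 = 0.700000 - 0.203415/1.496585 = 0.564081
Iteration 2:
  f(0.564081) = -0.004802
  f'(0.564081) = 1.568883
  x_2 = 0.564081 - (-0.004802)/1.568883 = 0.567142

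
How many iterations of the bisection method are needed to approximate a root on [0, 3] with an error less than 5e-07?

We need (b-a)/2^n ≤ 5e-07
(3 - 0)/2^n ≤ 5e-07
3/2^n ≤ 5e-07
2^n ≥ 6000000
n ≥ log₂(6000000) = 22.52
n ≥ 23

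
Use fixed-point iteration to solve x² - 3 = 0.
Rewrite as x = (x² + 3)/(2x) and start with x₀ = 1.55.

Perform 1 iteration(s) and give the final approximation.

Equation: x² - 3 = 0
Fixed-point form: x = (x² + 3)/(2x)
x₀ = 1.55

x_1 = g(1.550000) = 1.742742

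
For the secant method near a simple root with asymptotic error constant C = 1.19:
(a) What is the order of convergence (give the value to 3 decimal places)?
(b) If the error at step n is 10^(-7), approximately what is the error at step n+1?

(a) Secant method has superlinear convergence with order φ = (1+√5)/2 ≈ 1.618.
    This means |e_{n+1}| ≈ C|e_n|^1.618.

(b) With |e_n| = 10^(-7) and C = 1.19:
    |e_{n+1}| ≈ 1.19 × (10^(-7))^1.618 = 1.19 × 10^(-11.33)

(a) ≈ 1.618 (golden ratio); (b) |e_{n+1}| ≈ 5.614e-12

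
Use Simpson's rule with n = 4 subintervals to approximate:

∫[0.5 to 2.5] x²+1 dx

f(x) = x²+1
a = 0.5, b = 2.5, n = 4
h = (b - a)/n = 0.500000

Simpson's rule: (h/3)[f(x₀) + 4f(x₁) + 2f(x₂) + ... + f(xₙ)]

x_0 = 0.5000, f(x_0) = 1.250000, coefficient = 1
x_1 = 1.0000, f(x_1) = 2.000000, coefficient = 4
x_2 = 1.5000, f(x_2) = 3.250000, coefficient = 2
x_3 = 2.0000, f(x_3) = 5.000000, coefficient = 4
x_4 = 2.5000, f(x_4) = 7.250000, coefficient = 1

I ≈ (0.500000/3) × 43.000000 = 7.166667
Exact value: 7.166667
Error: 0.000000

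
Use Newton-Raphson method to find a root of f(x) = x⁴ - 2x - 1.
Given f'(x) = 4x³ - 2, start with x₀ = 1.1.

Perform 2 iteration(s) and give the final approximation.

f(x) = x⁴ - 2x - 1
f'(x) = 4x³ - 2
x₀ = 1.1

Newton-Raphson formula: x_{n+1} = x_n - f(x_n)/f'(x_n)

Iteration 1:
  f(1.100000) = -1.735900
  f'(1.100000) = 3.324000
  x_1 = 1.100000 - (-1.735900)/3.324000 = 1.622232
Iteration 2:
  f(1.622232) = 2.681051
  f'(1.622232) = 15.076509
  x_2 = 1.622232 - 2.681051/15.076509 = 1.444403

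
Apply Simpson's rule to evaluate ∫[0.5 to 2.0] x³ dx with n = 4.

f(x) = x³
a = 0.5, b = 2.0, n = 4
h = (b - a)/n = 0.375000

Simpson's rule: (h/3)[f(x₀) + 4f(x₁) + 2f(x₂) + ... + f(xₙ)]

x_0 = 0.5000, f(x_0) = 0.125000, coefficient = 1
x_1 = 0.8750, f(x_1) = 0.669922, coefficient = 4
x_2 = 1.2500, f(x_2) = 1.953125, coefficient = 2
x_3 = 1.6250, f(x_3) = 4.291016, coefficient = 4
x_4 = 2.0000, f(x_4) = 8.000000, coefficient = 1

I ≈ (0.375000/3) × 31.875000 = 3.984375
Exact value: 3.984375
Error: 0.000000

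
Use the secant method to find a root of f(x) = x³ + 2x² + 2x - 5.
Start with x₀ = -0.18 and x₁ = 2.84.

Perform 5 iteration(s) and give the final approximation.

f(x) = x³ + 2x² + 2x - 5
x₀ = -0.18, x₁ = 2.84

Secant formula: x_{n+1} = x_n - f(x_n)(x_n - x_{n-1})/(f(x_n) - f(x_{n-1}))

Iteration 1:
  f(-0.180000) = -5.301032
  f(2.840000) = 39.717504
  x_2 = 2.840000 - 39.717504×(2.840000 - (-0.180000))/(39.717504 - (-5.301032))
       = 0.175612
Iteration 2:
  f(2.840000) = 39.717504
  f(0.175612) = -4.581682
  x_3 = 0.175612 - (-4.581682)×(0.175612 - 2.840000)/(-4.581682 - 39.717504)
       = 0.451178
Iteration 3:
  f(0.175612) = -4.581682
  f(0.451178) = -3.598677
  x_4 = 0.451178 - (-3.598677)×(0.451178 - 0.175612)/(-3.598677 - (-4.581682))
       = 1.459998
Iteration 4:
  f(0.451178) = -3.598677
  f(1.459998) = 5.295314
  x_5 = 1.459998 - 5.295314×(1.459998 - 0.451178)/(5.295314 - (-3.598677))
       = 0.859366
Iteration 5:
  f(1.459998) = 5.295314
  f(0.859366) = -1.169598
  x_6 = 0.859366 - (-1.169598)×(0.859366 - 1.459998)/(-1.169598 - 5.295314)
       = 0.968029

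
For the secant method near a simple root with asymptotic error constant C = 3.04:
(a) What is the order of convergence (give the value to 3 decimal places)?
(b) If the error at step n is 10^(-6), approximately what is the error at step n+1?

(a) Secant method has superlinear convergence with order φ = (1+√5)/2 ≈ 1.618.
    This means |e_{n+1}| ≈ C|e_n|^1.618.

(b) With |e_n| = 10^(-6) and C = 3.04:
    |e_{n+1}| ≈ 3.04 × (10^(-6))^1.618 = 3.04 × 10^(-9.71)

(a) ≈ 1.618 (golden ratio); (b) |e_{n+1}| ≈ 5.952e-10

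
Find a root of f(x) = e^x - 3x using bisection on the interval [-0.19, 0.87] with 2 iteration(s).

f(x) = e^x - 3x
Initial interval: [-0.19, 0.87]

Iteration 1:
  c_1 = (-0.190000 + 0.870000)/2 = 0.340000
  f(c_1) = f(0.340000) = 0.384948
  f(a) × f(c) ≥ 0, new interval: [0.340000, 0.870000]
Iteration 2:
  c_2 = (0.340000 + 0.870000)/2 = 0.605000
  f(c_2) = f(0.605000) = 0.016252
  f(a) × f(c) ≥ 0, new interval: [0.605000, 0.870000]

After 2 iteration(s), the approximation is c_2 = 0.605000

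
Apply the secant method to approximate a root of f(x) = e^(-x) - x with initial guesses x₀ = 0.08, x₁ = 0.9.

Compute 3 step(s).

f(x) = e^(-x) - x
x₀ = 0.08, x₁ = 0.9

Secant formula: x_{n+1} = x_n - f(x_n)(x_n - x_{n-1})/(f(x_n) - f(x_{n-1}))

Iteration 1:
  f(0.080000) = 0.843116
  f(0.900000) = -0.493430
  x_2 = 0.900000 - (-0.493430)×(0.900000 - 0.080000)/(-0.493430 - 0.843116)
       = 0.597270
Iteration 2:
  f(0.900000) = -0.493430
  f(0.597270) = -0.046958
  x_3 = 0.597270 - (-0.046958)×(0.597270 - 0.900000)/(-0.046958 - (-0.493430))
       = 0.565430
Iteration 3:
  f(0.597270) = -0.046958
  f(0.565430) = 0.002686
  x_4 = 0.565430 - 0.002686×(0.565430 - 0.597270)/(0.002686 - (-0.046958))
       = 0.567153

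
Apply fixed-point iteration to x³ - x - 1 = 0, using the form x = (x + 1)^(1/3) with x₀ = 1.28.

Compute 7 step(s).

Equation: x³ - x - 1 = 0
Fixed-point form: x = (x + 1)^(1/3)
x₀ = 1.28

x_1 = g(1.280000) = 1.316169
x_2 = g(1.316169) = 1.323092
x_3 = g(1.323092) = 1.324409
x_4 = g(1.324409) = 1.324659
x_5 = g(1.324659) = 1.324707
x_6 = g(1.324707) = 1.324716
x_7 = g(1.324716) = 1.324718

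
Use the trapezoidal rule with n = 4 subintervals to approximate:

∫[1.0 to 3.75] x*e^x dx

f(x) = x*e^x
a = 1.0, b = 3.75, n = 4
h = (b - a)/n = 0.687500

Trapezoidal rule: (h/2)[f(x₀) + 2f(x₁) + 2f(x₂) + ... + f(xₙ)]

x_0 = 1.0000, f(x_0) = 2.718282, coefficient = 1
x_1 = 1.6875, f(x_1) = 9.122539, coefficient = 2
x_2 = 2.3750, f(x_2) = 25.533656, coefficient = 2
x_3 = 3.0625, f(x_3) = 65.479137, coefficient = 2
x_4 = 3.7500, f(x_4) = 159.454058, coefficient = 1

I ≈ (0.687500/2) × 362.443004 = 124.589783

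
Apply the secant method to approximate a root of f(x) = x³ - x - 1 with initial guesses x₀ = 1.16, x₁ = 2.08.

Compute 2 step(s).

f(x) = x³ - x - 1
x₀ = 1.16, x₁ = 2.08

Secant formula: x_{n+1} = x_n - f(x_n)(x_n - x_{n-1})/(f(x_n) - f(x_{n-1}))

Iteration 1:
  f(1.160000) = -0.599104
  f(2.080000) = 5.918912
  x_2 = 2.080000 - 5.918912×(2.080000 - 1.160000)/(5.918912 - (-0.599104))
       = 1.244562
Iteration 2:
  f(2.080000) = 5.918912
  f(1.244562) = -0.316817
  x_3 = 1.244562 - (-0.316817)×(1.244562 - 2.080000)/(-0.316817 - 5.918912)
       = 1.287008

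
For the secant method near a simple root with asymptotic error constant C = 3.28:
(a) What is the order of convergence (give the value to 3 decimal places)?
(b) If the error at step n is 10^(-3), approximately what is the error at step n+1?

(a) Secant method has superlinear convergence with order φ = (1+√5)/2 ≈ 1.618.
    This means |e_{n+1}| ≈ C|e_n|^1.618.

(b) With |e_n| = 10^(-3) and C = 3.28:
    |e_{n+1}| ≈ 3.28 × (10^(-3))^1.618 = 3.28 × 10^(-4.85)

(a) ≈ 1.618 (golden ratio); (b) |e_{n+1}| ≈ 4.590e-05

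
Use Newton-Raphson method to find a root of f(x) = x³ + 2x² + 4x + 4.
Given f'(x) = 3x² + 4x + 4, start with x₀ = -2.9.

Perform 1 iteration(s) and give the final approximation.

f(x) = x³ + 2x² + 4x + 4
f'(x) = 3x² + 4x + 4
x₀ = -2.9

Newton-Raphson formula: x_{n+1} = x_n - f(x_n)/f'(x_n)

Iteration 1:
  f(-2.900000) = -15.169000
  f'(-2.900000) = 17.630000
  x_1 = -2.900000 - (-15.169000)/17.630000 = -2.039592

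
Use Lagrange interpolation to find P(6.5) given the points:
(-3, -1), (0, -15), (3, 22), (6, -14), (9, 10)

Lagrange interpolation formula:
P(x) = Σ yᵢ × Lᵢ(x)
where Lᵢ(x) = Π_{j≠i} (x - xⱼ)/(xᵢ - xⱼ)

L_0(6.5) = (6.5 - 0)/(-3 - 0) × (6.5 - 3)/(-3 - 3) × (6.5 - 6)/(-3 - 6) × (6.5 - 9)/(-3 - 9) = -0.014628
L_1(6.5) = (6.5 - (-3))/(0 - (-3)) × (6.5 - 3)/(0 - 3) × (6.5 - 6)/(0 - 6) × (6.5 - 9)/(0 - 9) = 0.085520
L_2(6.5) = (6.5 - (-3))/(3 - (-3)) × (6.5 - 0)/(3 - 0) × (6.5 - 6)/(3 - 6) × (6.5 - 9)/(3 - 9) = -0.238233
L_3(6.5) = (6.5 - (-3))/(6 - (-3)) × (6.5 - 0)/(6 - 0) × (6.5 - 3)/(6 - 3) × (6.5 - 9)/(6 - 9) = 1.111754
L_4(6.5) = (6.5 - (-3))/(9 - (-3)) × (6.5 - 0)/(9 - 0) × (6.5 - 3)/(9 - 3) × (6.5 - 6)/(9 - 6) = 0.055588

P(6.5) = (-1)×L_0(6.5) + (-15)×L_1(6.5) + 22×L_2(6.5) + (-14)×L_3(6.5) + 10×L_4(6.5)
P(6.5) = -21.517972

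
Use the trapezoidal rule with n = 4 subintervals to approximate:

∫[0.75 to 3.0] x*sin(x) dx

f(x) = x*sin(x)
a = 0.75, b = 3.0, n = 4
h = (b - a)/n = 0.562500

Trapezoidal rule: (h/2)[f(x₀) + 2f(x₁) + 2f(x₂) + ... + f(xₙ)]

x_0 = 0.7500, f(x_0) = 0.511229, coefficient = 1
x_1 = 1.3125, f(x_1) = 1.268960, coefficient = 2
x_2 = 1.8750, f(x_2) = 1.788911, coefficient = 2
x_3 = 2.4375, f(x_3) = 1.577897, coefficient = 2
x_4 = 3.0000, f(x_4) = 0.423360, coefficient = 1

I ≈ (0.562500/2) × 10.206125 = 2.870473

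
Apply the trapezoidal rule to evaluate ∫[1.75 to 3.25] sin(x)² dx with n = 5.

f(x) = sin(x)²
a = 1.75, b = 3.25, n = 5
h = (b - a)/n = 0.300000

Trapezoidal rule: (h/2)[f(x₀) + 2f(x₁) + 2f(x₂) + ... + f(xₙ)]

x_0 = 1.7500, f(x_0) = 0.968228, coefficient = 1
x_1 = 2.0500, f(x_1) = 0.787412, coefficient = 2
x_2 = 2.3500, f(x_2) = 0.506194, coefficient = 2
x_3 = 2.6500, f(x_3) = 0.222813, coefficient = 2
x_4 = 2.9500, f(x_4) = 0.036261, coefficient = 2
x_5 = 3.2500, f(x_5) = 0.011706, coefficient = 1

I ≈ (0.300000/2) × 4.085294 = 0.612794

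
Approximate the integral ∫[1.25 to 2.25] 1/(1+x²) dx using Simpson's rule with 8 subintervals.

f(x) = 1/(1+x²)
a = 1.25, b = 2.25, n = 8
h = (b - a)/n = 0.125000

Simpson's rule: (h/3)[f(x₀) + 4f(x₁) + 2f(x₂) + ... + f(xₙ)]

x_0 = 1.2500, f(x_0) = 0.390244, coefficient = 1
x_1 = 1.3750, f(x_1) = 0.345946, coefficient = 4
x_2 = 1.5000, f(x_2) = 0.307692, coefficient = 2
x_3 = 1.6250, f(x_3) = 0.274678, coefficient = 4
x_4 = 1.7500, f(x_4) = 0.246154, coefficient = 2
x_5 = 1.8750, f(x_5) = 0.221453, coefficient = 4
x_6 = 2.0000, f(x_6) = 0.200000, coefficient = 2
x_7 = 2.1250, f(x_7) = 0.181303, coefficient = 4
x_8 = 2.2500, f(x_8) = 0.164948, coefficient = 1

I ≈ (0.125000/3) × 6.156407 = 0.256517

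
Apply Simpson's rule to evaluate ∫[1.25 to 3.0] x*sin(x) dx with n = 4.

f(x) = x*sin(x)
a = 1.25, b = 3.0, n = 4
h = (b - a)/n = 0.437500

Simpson's rule: (h/3)[f(x₀) + 4f(x₁) + 2f(x₂) + ... + f(xₙ)]

x_0 = 1.2500, f(x_0) = 1.186231, coefficient = 1
x_1 = 1.6875, f(x_1) = 1.676021, coefficient = 4
x_2 = 2.1250, f(x_2) = 1.806930, coefficient = 2
x_3 = 2.5625, f(x_3) = 1.402366, coefficient = 4
x_4 = 3.0000, f(x_4) = 0.423360, coefficient = 1

I ≈ (0.437500/3) × 17.536999 = 2.557479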